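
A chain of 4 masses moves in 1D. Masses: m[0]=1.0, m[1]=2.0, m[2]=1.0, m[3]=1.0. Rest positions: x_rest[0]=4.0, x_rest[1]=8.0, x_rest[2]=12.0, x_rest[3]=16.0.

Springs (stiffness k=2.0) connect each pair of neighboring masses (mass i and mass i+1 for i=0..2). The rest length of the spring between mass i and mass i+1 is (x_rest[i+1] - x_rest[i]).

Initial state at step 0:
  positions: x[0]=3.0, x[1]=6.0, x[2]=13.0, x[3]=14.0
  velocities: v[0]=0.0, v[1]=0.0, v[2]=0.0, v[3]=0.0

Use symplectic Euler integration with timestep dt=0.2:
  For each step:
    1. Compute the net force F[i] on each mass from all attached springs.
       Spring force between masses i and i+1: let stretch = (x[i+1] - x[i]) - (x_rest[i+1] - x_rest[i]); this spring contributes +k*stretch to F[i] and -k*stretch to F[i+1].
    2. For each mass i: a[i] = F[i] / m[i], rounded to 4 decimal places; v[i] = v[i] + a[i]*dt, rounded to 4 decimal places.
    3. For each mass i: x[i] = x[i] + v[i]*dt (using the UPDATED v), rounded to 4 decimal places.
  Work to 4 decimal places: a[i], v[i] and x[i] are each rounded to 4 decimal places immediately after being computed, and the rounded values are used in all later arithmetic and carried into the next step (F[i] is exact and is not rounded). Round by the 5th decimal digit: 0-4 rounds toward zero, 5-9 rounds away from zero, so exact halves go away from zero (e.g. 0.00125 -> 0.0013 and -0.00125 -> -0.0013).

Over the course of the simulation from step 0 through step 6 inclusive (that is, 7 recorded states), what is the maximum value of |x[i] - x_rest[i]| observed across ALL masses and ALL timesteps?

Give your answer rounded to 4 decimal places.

Answer: 3.3086

Derivation:
Step 0: x=[3.0000 6.0000 13.0000 14.0000] v=[0.0000 0.0000 0.0000 0.0000]
Step 1: x=[2.9200 6.1600 12.5200 14.2400] v=[-0.4000 0.8000 -2.4000 1.2000]
Step 2: x=[2.7792 6.4448 11.6688 14.6624] v=[-0.7040 1.4240 -4.2560 2.1120]
Step 3: x=[2.6116 6.7919 10.6392 15.1653] v=[-0.8378 1.7357 -5.1482 2.5146]
Step 4: x=[2.4585 7.1257 9.6639 15.6261] v=[-0.7657 1.6691 -4.8767 2.3042]
Step 5: x=[2.3587 7.3744 8.9625 15.9300] v=[-0.4988 1.2433 -3.5071 1.5193]
Step 6: x=[2.3402 7.4860 8.6914 15.9965] v=[-0.0925 0.5578 -1.3553 0.3323]
Max displacement = 3.3086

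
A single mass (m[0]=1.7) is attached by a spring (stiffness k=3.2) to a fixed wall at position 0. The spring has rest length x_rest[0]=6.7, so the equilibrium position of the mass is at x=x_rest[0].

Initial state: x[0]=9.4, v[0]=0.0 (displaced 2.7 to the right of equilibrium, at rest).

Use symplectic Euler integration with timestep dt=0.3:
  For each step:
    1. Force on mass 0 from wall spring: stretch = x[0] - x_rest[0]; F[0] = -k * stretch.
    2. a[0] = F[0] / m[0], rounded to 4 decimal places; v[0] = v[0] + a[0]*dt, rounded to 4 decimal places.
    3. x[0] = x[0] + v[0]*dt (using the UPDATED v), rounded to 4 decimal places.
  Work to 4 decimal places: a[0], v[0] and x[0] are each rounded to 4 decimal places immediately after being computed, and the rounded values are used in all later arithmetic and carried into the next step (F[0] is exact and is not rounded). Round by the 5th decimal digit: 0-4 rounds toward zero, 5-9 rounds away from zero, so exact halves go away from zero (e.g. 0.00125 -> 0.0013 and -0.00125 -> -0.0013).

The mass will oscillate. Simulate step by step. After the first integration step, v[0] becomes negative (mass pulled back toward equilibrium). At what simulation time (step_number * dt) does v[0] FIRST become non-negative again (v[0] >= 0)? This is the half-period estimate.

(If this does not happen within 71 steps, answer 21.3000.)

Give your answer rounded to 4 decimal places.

Step 0: x=[9.4000] v=[0.0000]
Step 1: x=[8.9426] v=[-1.5247]
Step 2: x=[8.1053] v=[-2.7911]
Step 3: x=[7.0299] v=[-3.5847]
Step 4: x=[5.8986] v=[-3.7710]
Step 5: x=[4.9031] v=[-3.3185]
Step 6: x=[4.2120] v=[-2.3038]
Step 7: x=[3.9424] v=[-0.8988]
Step 8: x=[4.1399] v=[0.6584]
First v>=0 after going negative at step 8, time=2.4000

Answer: 2.4000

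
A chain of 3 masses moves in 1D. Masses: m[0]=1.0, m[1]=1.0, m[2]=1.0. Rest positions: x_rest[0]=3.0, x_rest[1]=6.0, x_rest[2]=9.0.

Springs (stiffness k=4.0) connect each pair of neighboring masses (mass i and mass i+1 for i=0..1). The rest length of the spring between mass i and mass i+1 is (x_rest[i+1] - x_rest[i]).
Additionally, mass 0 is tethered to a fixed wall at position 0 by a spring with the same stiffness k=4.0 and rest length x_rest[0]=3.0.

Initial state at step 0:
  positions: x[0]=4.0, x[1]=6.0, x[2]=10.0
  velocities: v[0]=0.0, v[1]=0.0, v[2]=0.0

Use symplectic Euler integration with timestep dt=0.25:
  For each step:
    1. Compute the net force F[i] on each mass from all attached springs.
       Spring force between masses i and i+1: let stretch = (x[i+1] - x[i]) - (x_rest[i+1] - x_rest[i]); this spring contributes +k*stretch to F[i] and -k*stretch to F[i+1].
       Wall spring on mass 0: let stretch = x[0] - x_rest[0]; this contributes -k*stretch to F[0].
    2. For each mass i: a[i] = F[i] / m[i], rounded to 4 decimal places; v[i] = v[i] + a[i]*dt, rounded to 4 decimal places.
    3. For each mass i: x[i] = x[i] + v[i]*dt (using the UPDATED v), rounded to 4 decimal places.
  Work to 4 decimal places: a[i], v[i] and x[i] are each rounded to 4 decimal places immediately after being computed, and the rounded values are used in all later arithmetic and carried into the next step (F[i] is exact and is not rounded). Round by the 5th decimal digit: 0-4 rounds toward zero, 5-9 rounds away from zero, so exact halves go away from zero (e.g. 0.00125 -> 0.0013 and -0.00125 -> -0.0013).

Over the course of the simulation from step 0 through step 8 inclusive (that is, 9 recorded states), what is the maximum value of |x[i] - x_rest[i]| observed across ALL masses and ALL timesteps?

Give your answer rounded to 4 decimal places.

Answer: 1.1719

Derivation:
Step 0: x=[4.0000 6.0000 10.0000] v=[0.0000 0.0000 0.0000]
Step 1: x=[3.5000 6.5000 9.7500] v=[-2.0000 2.0000 -1.0000]
Step 2: x=[2.8750 7.0625 9.4375] v=[-2.5000 2.2500 -1.2500]
Step 3: x=[2.5781 7.1719 9.2813] v=[-1.1875 0.4375 -0.6250]
Step 4: x=[2.7852 6.6602 9.3477] v=[0.8282 -2.0469 0.2656]
Step 5: x=[3.2647 5.8516 9.4922] v=[1.9180 -3.2344 0.5781]
Step 6: x=[3.5748 5.3064 9.4766] v=[1.2402 -2.1807 -0.0625]
Step 7: x=[3.4241 5.3709 9.1684] v=[-0.6030 0.2579 -1.2327]
Step 8: x=[2.9040 5.8981 8.6609] v=[-2.0803 2.1086 -2.0302]
Max displacement = 1.1719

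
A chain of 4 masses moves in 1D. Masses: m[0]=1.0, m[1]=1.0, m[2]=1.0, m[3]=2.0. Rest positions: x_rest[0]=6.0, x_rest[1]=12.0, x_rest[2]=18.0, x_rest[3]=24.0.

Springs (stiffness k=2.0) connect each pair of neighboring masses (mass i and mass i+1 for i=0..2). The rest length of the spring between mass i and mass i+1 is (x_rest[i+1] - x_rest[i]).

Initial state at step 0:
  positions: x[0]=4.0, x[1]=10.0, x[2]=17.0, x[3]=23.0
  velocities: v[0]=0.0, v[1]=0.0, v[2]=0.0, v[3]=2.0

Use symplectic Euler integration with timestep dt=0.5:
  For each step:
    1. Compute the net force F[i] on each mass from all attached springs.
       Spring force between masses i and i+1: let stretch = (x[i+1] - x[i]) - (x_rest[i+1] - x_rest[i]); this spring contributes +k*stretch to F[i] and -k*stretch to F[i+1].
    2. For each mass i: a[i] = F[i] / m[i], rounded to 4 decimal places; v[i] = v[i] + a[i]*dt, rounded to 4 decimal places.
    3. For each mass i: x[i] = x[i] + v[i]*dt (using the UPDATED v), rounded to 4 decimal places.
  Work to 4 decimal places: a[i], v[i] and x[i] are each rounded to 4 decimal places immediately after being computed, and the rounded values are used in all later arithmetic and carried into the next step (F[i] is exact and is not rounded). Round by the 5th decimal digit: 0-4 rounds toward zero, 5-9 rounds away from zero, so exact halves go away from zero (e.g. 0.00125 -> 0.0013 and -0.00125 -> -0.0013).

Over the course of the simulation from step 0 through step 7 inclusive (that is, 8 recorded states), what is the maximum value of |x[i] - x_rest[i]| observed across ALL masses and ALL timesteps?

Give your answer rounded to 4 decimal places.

Step 0: x=[4.0000 10.0000 17.0000 23.0000] v=[0.0000 0.0000 0.0000 2.0000]
Step 1: x=[4.0000 10.5000 16.5000 24.0000] v=[0.0000 1.0000 -1.0000 2.0000]
Step 2: x=[4.2500 10.7500 16.7500 24.6250] v=[0.5000 0.5000 0.5000 1.2500]
Step 3: x=[4.7500 10.7500 17.9375 24.7813] v=[1.0000 0.0000 2.3750 0.3125]
Step 4: x=[5.2500 11.3438 18.9532 24.7266] v=[1.0000 1.1875 2.0313 -0.1094]
Step 5: x=[5.7969 12.6954 19.0509 24.7286] v=[1.0938 2.7031 0.1953 0.0039]
Step 6: x=[6.7931 13.7755 18.8097 24.8112] v=[1.9923 2.1601 -0.4825 0.1651]
Step 7: x=[8.2805 13.8815 19.0521 24.8934] v=[2.9747 0.2119 0.4848 0.1644]
Max displacement = 2.2805

Answer: 2.2805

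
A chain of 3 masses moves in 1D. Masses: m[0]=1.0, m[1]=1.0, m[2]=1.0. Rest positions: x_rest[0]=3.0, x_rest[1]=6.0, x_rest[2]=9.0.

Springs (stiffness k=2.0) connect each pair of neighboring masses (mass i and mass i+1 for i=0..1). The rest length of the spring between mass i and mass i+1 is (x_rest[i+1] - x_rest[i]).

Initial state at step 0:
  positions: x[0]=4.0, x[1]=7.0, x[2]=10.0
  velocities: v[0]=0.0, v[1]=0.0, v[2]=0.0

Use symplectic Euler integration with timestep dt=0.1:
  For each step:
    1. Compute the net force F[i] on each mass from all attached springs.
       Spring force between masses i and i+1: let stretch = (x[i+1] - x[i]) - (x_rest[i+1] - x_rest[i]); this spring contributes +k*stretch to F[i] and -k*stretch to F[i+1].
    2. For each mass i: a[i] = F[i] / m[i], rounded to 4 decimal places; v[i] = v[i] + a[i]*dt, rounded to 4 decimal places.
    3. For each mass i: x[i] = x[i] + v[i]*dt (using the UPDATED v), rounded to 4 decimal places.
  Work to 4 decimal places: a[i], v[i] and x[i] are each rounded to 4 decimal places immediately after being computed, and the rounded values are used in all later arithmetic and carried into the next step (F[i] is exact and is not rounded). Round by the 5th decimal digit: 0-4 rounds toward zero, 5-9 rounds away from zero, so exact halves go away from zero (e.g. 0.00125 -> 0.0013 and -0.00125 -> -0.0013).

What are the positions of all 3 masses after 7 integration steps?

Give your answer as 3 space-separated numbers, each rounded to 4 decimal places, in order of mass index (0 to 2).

Answer: 4.0000 7.0000 10.0000

Derivation:
Step 0: x=[4.0000 7.0000 10.0000] v=[0.0000 0.0000 0.0000]
Step 1: x=[4.0000 7.0000 10.0000] v=[0.0000 0.0000 0.0000]
Step 2: x=[4.0000 7.0000 10.0000] v=[0.0000 0.0000 0.0000]
Step 3: x=[4.0000 7.0000 10.0000] v=[0.0000 0.0000 0.0000]
Step 4: x=[4.0000 7.0000 10.0000] v=[0.0000 0.0000 0.0000]
Step 5: x=[4.0000 7.0000 10.0000] v=[0.0000 0.0000 0.0000]
Step 6: x=[4.0000 7.0000 10.0000] v=[0.0000 0.0000 0.0000]
Step 7: x=[4.0000 7.0000 10.0000] v=[0.0000 0.0000 0.0000]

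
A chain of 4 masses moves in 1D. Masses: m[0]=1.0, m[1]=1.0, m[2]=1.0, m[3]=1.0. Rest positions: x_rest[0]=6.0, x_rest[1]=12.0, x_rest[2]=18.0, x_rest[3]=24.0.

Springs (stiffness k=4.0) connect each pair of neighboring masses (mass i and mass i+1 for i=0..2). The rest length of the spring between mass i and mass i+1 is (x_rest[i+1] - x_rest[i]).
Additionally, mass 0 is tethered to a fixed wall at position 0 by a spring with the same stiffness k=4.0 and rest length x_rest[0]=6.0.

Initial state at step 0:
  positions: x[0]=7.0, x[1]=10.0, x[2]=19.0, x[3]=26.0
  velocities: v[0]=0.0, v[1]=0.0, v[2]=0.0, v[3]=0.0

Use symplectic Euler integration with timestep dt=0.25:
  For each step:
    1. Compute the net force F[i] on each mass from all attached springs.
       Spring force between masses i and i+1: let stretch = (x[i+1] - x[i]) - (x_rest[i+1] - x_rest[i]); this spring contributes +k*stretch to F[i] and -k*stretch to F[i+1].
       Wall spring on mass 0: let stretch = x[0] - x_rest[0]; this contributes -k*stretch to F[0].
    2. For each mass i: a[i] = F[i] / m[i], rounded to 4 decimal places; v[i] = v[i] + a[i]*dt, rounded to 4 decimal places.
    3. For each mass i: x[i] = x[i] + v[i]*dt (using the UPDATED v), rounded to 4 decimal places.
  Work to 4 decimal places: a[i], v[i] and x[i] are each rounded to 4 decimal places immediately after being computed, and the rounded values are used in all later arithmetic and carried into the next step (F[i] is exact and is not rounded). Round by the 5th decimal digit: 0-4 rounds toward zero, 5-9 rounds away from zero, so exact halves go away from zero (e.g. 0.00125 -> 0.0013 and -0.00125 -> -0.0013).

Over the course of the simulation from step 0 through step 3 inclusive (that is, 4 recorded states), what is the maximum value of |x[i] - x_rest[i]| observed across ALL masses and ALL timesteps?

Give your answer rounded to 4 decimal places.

Step 0: x=[7.0000 10.0000 19.0000 26.0000] v=[0.0000 0.0000 0.0000 0.0000]
Step 1: x=[6.0000 11.5000 18.5000 25.7500] v=[-4.0000 6.0000 -2.0000 -1.0000]
Step 2: x=[4.8750 13.3750 18.0625 25.1875] v=[-4.5000 7.5000 -1.7500 -2.2500]
Step 3: x=[4.6563 14.2969 18.2344 24.3438] v=[-0.8750 3.6875 0.6875 -3.3750]
Max displacement = 2.2969

Answer: 2.2969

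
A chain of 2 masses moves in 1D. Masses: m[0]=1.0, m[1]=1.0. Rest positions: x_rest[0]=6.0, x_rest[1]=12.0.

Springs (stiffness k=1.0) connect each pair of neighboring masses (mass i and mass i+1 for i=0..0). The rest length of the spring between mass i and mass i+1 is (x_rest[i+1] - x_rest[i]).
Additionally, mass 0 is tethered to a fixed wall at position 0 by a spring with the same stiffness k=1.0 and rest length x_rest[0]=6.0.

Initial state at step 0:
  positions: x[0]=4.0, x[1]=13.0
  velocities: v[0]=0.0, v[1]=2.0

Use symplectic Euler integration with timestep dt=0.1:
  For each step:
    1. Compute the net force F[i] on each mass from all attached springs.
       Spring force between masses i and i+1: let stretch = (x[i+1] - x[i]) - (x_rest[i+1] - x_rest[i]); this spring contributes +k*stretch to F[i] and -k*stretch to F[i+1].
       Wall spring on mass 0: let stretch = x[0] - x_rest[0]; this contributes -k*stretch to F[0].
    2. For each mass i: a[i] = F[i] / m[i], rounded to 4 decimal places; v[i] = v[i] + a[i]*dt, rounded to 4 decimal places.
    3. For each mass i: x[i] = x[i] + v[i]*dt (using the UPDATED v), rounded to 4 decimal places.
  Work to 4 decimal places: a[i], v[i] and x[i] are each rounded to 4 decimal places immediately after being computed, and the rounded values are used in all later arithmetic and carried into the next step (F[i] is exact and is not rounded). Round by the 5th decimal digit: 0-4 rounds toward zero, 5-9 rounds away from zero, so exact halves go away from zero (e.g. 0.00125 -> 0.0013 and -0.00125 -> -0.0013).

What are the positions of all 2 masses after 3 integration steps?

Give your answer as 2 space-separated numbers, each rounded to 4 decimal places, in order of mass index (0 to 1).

Step 0: x=[4.0000 13.0000] v=[0.0000 2.0000]
Step 1: x=[4.0500 13.1700] v=[0.5000 1.7000]
Step 2: x=[4.1507 13.3088] v=[1.0070 1.3880]
Step 3: x=[4.3015 13.4160] v=[1.5077 1.0722]

Answer: 4.3015 13.4160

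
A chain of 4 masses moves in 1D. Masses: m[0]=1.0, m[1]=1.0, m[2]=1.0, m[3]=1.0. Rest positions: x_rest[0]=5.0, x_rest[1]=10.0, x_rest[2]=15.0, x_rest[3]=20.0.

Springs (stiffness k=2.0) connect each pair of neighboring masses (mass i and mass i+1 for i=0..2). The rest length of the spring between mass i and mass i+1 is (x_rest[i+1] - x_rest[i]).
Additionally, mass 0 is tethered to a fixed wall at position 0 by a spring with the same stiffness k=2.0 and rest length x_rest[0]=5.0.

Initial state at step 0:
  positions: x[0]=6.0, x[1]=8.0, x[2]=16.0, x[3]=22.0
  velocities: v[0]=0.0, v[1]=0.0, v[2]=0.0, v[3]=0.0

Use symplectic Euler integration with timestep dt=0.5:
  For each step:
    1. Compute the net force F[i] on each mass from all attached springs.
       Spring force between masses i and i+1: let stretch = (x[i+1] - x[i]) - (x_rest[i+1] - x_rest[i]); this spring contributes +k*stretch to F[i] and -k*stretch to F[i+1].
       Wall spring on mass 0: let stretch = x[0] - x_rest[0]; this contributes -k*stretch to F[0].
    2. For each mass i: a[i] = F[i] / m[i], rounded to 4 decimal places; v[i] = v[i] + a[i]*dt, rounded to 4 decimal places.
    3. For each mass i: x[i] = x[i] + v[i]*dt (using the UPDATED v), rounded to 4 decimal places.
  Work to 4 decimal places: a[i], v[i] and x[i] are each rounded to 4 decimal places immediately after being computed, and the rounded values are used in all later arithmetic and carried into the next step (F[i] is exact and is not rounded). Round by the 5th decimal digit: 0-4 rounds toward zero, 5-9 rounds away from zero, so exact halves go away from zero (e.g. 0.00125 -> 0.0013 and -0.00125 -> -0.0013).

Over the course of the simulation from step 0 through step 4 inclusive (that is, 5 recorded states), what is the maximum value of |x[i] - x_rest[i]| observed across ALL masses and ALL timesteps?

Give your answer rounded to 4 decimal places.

Answer: 2.6875

Derivation:
Step 0: x=[6.0000 8.0000 16.0000 22.0000] v=[0.0000 0.0000 0.0000 0.0000]
Step 1: x=[4.0000 11.0000 15.0000 21.5000] v=[-4.0000 6.0000 -2.0000 -1.0000]
Step 2: x=[3.5000 12.5000 15.2500 20.2500] v=[-1.0000 3.0000 0.5000 -2.5000]
Step 3: x=[5.7500 10.8750 16.6250 19.0000] v=[4.5000 -3.2500 2.7500 -2.5000]
Step 4: x=[7.6875 9.5625 16.3125 19.0625] v=[3.8750 -2.6250 -0.6250 0.1250]
Max displacement = 2.6875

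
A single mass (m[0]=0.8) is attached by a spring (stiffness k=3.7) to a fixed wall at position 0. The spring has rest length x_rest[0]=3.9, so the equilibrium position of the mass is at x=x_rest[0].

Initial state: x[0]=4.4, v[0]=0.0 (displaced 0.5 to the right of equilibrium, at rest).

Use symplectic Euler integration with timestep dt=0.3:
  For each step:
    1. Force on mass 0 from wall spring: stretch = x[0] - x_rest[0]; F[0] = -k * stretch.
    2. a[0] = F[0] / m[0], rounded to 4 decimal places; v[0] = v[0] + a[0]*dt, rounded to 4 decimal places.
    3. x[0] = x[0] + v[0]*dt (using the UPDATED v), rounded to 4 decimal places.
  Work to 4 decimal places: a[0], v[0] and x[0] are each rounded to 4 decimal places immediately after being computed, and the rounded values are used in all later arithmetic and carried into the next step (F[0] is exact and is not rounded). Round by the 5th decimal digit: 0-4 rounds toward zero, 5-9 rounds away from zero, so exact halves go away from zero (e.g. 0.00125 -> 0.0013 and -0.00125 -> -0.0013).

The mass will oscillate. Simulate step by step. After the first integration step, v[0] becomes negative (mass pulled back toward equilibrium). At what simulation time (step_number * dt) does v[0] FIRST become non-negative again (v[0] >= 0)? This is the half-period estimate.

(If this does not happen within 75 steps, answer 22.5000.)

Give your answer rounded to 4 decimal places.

Answer: 1.5000

Derivation:
Step 0: x=[4.4000] v=[0.0000]
Step 1: x=[4.1919] v=[-0.6938]
Step 2: x=[3.8623] v=[-1.0988]
Step 3: x=[3.5484] v=[-1.0465]
Step 4: x=[3.3808] v=[-0.5586]
Step 5: x=[3.4293] v=[0.1618]
First v>=0 after going negative at step 5, time=1.5000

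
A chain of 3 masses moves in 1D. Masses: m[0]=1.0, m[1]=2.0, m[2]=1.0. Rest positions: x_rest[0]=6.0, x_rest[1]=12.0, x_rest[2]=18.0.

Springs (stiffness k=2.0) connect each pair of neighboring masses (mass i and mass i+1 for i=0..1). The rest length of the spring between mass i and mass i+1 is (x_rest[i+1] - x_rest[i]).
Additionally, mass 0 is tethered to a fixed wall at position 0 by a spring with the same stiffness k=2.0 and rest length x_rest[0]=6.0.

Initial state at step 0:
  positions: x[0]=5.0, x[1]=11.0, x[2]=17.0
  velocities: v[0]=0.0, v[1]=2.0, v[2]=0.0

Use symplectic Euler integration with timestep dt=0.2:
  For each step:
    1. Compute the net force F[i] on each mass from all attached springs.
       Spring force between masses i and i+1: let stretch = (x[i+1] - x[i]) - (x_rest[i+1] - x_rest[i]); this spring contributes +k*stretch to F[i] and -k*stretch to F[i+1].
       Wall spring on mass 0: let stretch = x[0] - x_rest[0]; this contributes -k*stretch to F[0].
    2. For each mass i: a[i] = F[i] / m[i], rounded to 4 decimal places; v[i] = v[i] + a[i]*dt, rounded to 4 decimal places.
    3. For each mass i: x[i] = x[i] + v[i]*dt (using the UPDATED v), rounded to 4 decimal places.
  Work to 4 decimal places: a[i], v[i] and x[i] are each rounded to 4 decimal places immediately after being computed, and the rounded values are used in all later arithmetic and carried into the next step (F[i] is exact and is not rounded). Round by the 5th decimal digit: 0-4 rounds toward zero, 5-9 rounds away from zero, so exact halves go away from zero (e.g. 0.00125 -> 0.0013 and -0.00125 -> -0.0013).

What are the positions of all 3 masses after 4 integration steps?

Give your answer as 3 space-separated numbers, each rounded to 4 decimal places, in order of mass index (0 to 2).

Answer: 5.8992 12.3526 17.2918

Derivation:
Step 0: x=[5.0000 11.0000 17.0000] v=[0.0000 2.0000 0.0000]
Step 1: x=[5.0800 11.4000 17.0000] v=[0.4000 2.0000 0.0000]
Step 2: x=[5.2592 11.7712 17.0320] v=[0.8960 1.8560 0.1600]
Step 3: x=[5.5386 12.0924 17.1231] v=[1.3971 1.6058 0.4557]
Step 4: x=[5.8992 12.3526 17.2918] v=[1.8032 1.3012 0.8434]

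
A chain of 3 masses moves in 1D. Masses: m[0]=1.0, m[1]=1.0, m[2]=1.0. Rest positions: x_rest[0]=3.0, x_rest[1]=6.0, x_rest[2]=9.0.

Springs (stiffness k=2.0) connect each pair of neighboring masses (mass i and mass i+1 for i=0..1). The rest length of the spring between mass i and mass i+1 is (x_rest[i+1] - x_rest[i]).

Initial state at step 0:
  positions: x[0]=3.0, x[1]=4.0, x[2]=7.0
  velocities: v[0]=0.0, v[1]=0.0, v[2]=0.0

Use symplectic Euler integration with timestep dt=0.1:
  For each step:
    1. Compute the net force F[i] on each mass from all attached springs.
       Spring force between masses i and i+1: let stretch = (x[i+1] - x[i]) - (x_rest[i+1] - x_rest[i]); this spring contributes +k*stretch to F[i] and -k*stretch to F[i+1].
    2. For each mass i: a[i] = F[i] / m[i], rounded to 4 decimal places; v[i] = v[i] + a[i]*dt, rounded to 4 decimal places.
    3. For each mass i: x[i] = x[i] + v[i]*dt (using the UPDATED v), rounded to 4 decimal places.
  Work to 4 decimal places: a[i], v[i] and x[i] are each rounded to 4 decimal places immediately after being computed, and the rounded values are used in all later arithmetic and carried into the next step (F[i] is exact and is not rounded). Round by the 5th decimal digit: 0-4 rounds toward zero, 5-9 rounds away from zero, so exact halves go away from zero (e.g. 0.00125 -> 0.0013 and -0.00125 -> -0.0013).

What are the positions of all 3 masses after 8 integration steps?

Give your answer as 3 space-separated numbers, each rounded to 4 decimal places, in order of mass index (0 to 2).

Step 0: x=[3.0000 4.0000 7.0000] v=[0.0000 0.0000 0.0000]
Step 1: x=[2.9600 4.0400 7.0000] v=[-0.4000 0.4000 0.0000]
Step 2: x=[2.8816 4.1176 7.0008] v=[-0.7840 0.7760 0.0080]
Step 3: x=[2.7679 4.2281 7.0039] v=[-1.1368 1.1054 0.0314]
Step 4: x=[2.6234 4.3650 7.0115] v=[-1.4448 1.3685 0.0762]
Step 5: x=[2.4538 4.5200 7.0262] v=[-1.6965 1.5495 0.1469]
Step 6: x=[2.2655 4.6838 7.0508] v=[-1.8833 1.6375 0.2457]
Step 7: x=[2.0655 4.8465 7.0880] v=[-1.9996 1.6272 0.3723]
Step 8: x=[1.8612 4.9984 7.1404] v=[-2.0434 1.5193 0.5240]

Answer: 1.8612 4.9984 7.1404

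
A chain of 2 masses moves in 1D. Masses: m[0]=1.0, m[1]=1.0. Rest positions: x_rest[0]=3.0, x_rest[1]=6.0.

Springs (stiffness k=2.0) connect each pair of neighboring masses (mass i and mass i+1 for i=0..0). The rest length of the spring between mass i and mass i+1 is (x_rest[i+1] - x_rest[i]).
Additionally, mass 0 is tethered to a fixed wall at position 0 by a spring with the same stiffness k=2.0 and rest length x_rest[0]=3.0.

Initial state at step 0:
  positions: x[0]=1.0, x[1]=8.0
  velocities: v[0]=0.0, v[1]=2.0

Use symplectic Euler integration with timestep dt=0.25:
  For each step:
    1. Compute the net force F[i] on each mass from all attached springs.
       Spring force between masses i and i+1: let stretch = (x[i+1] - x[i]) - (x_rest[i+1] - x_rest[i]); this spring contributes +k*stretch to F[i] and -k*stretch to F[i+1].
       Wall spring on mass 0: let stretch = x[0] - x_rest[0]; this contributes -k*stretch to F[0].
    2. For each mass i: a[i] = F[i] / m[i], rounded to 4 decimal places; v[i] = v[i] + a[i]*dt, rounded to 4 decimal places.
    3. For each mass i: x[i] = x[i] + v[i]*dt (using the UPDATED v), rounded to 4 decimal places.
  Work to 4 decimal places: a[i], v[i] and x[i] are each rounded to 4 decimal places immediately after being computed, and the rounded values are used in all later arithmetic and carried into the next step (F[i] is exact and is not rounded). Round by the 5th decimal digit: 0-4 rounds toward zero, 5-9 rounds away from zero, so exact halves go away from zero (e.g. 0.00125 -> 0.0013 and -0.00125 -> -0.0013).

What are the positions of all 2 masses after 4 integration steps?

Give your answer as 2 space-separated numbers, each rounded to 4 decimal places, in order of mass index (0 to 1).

Answer: 5.7896 6.4687

Derivation:
Step 0: x=[1.0000 8.0000] v=[0.0000 2.0000]
Step 1: x=[1.7500 8.0000] v=[3.0000 0.0000]
Step 2: x=[3.0625 7.5938] v=[5.2500 -1.6250]
Step 3: x=[4.5586 6.9961] v=[5.9844 -2.3907]
Step 4: x=[5.7896 6.4687] v=[4.9239 -2.1095]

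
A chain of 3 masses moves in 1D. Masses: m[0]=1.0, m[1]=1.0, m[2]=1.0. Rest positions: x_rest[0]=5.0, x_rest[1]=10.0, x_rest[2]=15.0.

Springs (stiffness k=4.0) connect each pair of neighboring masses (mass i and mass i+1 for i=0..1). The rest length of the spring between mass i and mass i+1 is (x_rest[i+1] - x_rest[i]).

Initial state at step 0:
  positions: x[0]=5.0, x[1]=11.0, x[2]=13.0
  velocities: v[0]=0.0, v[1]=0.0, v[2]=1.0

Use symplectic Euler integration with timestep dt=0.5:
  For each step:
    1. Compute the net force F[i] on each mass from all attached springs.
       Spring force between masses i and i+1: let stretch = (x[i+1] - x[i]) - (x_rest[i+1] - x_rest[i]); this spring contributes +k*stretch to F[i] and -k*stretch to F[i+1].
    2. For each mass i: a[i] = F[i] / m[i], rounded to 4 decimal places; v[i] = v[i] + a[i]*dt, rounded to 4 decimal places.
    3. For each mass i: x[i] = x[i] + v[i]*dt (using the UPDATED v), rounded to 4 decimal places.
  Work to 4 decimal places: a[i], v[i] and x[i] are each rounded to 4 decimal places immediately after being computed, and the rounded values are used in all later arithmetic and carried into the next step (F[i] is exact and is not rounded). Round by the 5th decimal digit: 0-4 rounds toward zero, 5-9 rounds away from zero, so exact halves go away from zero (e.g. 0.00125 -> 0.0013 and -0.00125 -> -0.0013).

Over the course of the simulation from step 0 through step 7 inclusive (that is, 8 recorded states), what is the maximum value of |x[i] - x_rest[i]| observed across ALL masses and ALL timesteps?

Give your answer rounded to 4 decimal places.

Step 0: x=[5.0000 11.0000 13.0000] v=[0.0000 0.0000 1.0000]
Step 1: x=[6.0000 7.0000 16.5000] v=[2.0000 -8.0000 7.0000]
Step 2: x=[3.0000 11.5000 15.5000] v=[-6.0000 9.0000 -2.0000]
Step 3: x=[3.5000 11.5000 15.5000] v=[1.0000 0.0000 0.0000]
Step 4: x=[7.0000 7.5000 16.5000] v=[7.0000 -8.0000 2.0000]
Step 5: x=[6.0000 12.0000 13.5000] v=[-2.0000 9.0000 -6.0000]
Step 6: x=[6.0000 12.0000 14.0000] v=[0.0000 0.0000 1.0000]
Step 7: x=[7.0000 8.0000 17.5000] v=[2.0000 -8.0000 7.0000]
Max displacement = 3.0000

Answer: 3.0000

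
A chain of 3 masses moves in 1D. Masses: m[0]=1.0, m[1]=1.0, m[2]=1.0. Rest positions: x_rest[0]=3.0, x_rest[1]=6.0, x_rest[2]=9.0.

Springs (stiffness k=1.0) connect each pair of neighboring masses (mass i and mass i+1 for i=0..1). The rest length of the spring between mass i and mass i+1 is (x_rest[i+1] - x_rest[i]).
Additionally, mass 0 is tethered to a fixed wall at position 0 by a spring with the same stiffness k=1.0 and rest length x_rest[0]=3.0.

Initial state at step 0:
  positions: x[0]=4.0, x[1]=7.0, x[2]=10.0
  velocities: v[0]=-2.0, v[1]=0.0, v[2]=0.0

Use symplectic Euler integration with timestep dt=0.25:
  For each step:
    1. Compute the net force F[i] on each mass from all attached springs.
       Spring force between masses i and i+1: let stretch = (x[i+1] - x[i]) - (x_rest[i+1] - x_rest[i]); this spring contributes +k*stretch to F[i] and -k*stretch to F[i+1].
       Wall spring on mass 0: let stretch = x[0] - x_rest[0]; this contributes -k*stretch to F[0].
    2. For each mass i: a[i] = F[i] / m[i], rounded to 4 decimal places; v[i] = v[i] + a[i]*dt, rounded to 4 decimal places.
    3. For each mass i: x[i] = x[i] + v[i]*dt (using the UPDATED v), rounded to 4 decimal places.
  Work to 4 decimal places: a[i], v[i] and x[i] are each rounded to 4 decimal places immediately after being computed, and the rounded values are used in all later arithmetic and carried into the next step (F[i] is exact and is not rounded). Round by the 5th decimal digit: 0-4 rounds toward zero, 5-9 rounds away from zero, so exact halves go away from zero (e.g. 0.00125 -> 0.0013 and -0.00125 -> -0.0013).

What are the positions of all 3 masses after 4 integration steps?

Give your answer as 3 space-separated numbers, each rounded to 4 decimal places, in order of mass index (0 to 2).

Answer: 2.0520 6.6807 9.9873

Derivation:
Step 0: x=[4.0000 7.0000 10.0000] v=[-2.0000 0.0000 0.0000]
Step 1: x=[3.4375 7.0000 10.0000] v=[-2.2500 0.0000 0.0000]
Step 2: x=[2.8828 6.9649 10.0000] v=[-2.2188 -0.1406 0.0000]
Step 3: x=[2.4031 6.8643 9.9978] v=[-1.9190 -0.4024 -0.0088]
Step 4: x=[2.0520 6.6807 9.9873] v=[-1.4045 -0.7343 -0.0422]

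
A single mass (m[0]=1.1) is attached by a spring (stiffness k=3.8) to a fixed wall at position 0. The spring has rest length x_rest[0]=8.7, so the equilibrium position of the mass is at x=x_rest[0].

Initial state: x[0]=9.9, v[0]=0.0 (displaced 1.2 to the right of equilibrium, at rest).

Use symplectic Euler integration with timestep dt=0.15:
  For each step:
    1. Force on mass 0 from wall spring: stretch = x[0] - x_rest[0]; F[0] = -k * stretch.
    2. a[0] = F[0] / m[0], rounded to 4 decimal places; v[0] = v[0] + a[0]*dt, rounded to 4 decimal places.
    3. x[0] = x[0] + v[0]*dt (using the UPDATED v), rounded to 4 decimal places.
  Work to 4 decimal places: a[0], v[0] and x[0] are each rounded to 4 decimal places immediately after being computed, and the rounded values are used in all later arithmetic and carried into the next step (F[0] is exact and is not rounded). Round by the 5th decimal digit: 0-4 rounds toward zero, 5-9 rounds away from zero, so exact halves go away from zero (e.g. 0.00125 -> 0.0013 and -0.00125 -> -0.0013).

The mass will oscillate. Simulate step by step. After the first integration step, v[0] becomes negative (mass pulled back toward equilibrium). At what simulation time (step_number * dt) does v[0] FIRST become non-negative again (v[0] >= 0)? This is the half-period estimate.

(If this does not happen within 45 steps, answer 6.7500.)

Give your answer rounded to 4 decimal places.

Step 0: x=[9.9000] v=[0.0000]
Step 1: x=[9.8067] v=[-0.6218]
Step 2: x=[9.6274] v=[-1.1953]
Step 3: x=[9.3760] v=[-1.6759]
Step 4: x=[9.0721] v=[-2.0262]
Step 5: x=[8.7393] v=[-2.2190]
Step 6: x=[8.4034] v=[-2.2394]
Step 7: x=[8.0905] v=[-2.0857]
Step 8: x=[7.8250] v=[-1.7699]
Step 9: x=[7.6275] v=[-1.3165]
Step 10: x=[7.5134] v=[-0.7608]
Step 11: x=[7.4915] v=[-0.1459]
Step 12: x=[7.5635] v=[0.4803]
First v>=0 after going negative at step 12, time=1.8000

Answer: 1.8000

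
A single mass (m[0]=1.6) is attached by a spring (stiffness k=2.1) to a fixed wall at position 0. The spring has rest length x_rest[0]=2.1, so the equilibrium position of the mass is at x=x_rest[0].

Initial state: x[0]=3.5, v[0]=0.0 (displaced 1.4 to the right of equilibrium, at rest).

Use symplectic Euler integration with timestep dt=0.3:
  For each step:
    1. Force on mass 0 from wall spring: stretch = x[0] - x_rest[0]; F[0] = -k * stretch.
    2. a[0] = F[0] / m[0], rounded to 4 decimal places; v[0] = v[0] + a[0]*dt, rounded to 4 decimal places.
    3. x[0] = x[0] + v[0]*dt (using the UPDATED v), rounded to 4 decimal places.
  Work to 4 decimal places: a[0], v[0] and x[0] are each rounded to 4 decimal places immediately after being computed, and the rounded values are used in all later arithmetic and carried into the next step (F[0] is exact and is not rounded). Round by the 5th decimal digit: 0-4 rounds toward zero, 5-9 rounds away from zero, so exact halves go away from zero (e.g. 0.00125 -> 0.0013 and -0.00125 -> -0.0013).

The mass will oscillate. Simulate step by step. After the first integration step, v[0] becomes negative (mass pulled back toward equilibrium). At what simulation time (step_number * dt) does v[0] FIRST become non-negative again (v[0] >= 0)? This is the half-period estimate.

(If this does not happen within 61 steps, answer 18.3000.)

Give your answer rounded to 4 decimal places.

Step 0: x=[3.5000] v=[0.0000]
Step 1: x=[3.3346] v=[-0.5513]
Step 2: x=[3.0234] v=[-1.0374]
Step 3: x=[2.6031] v=[-1.4010]
Step 4: x=[2.1234] v=[-1.5991]
Step 5: x=[1.6409] v=[-1.6083]
Step 6: x=[1.2127] v=[-1.4275]
Step 7: x=[0.8893] v=[-1.0781]
Step 8: x=[0.7089] v=[-0.6014]
Step 9: x=[0.6928] v=[-0.0537]
Step 10: x=[0.8429] v=[0.5004]
First v>=0 after going negative at step 10, time=3.0000

Answer: 3.0000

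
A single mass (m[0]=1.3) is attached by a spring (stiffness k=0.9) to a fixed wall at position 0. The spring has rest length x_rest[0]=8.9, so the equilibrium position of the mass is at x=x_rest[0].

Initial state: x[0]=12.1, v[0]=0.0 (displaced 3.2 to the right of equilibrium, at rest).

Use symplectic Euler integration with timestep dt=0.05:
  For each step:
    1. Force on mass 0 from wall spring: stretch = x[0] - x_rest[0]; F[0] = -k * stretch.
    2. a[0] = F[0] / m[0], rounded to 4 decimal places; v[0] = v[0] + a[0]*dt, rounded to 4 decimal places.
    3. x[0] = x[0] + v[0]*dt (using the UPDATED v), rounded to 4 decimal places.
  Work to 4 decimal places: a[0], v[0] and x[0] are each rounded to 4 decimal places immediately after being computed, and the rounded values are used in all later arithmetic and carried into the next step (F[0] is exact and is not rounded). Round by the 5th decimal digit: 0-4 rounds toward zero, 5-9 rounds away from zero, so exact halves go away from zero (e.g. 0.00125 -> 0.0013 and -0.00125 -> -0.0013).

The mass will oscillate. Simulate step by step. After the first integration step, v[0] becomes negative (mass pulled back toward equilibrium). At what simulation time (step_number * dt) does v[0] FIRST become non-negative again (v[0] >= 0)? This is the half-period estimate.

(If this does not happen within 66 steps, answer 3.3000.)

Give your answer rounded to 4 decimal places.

Answer: 3.3000

Derivation:
Step 0: x=[12.1000] v=[0.0000]
Step 1: x=[12.0945] v=[-0.1108]
Step 2: x=[12.0834] v=[-0.2214]
Step 3: x=[12.0668] v=[-0.3316]
Step 4: x=[12.0447] v=[-0.4412]
Step 5: x=[12.0172] v=[-0.5501]
Step 6: x=[11.9843] v=[-0.6580]
Step 7: x=[11.9461] v=[-0.7648]
Step 8: x=[11.9026] v=[-0.8702]
Step 9: x=[11.8539] v=[-0.9741]
Step 10: x=[11.8001] v=[-1.0764]
Step 11: x=[11.7413] v=[-1.1768]
Step 12: x=[11.6775] v=[-1.2752]
Step 13: x=[11.6089] v=[-1.3713]
Step 14: x=[11.5356] v=[-1.4651]
Step 15: x=[11.4578] v=[-1.5563]
Step 16: x=[11.3756] v=[-1.6448]
Step 17: x=[11.2891] v=[-1.7305]
Step 18: x=[11.1984] v=[-1.8132]
Step 19: x=[11.1038] v=[-1.8928]
Step 20: x=[11.0053] v=[-1.9691]
Step 21: x=[10.9032] v=[-2.0420]
Step 22: x=[10.7976] v=[-2.1113]
Step 23: x=[10.6888] v=[-2.1770]
Step 24: x=[10.5769] v=[-2.2389]
Step 25: x=[10.4621] v=[-2.2969]
Step 26: x=[10.3446] v=[-2.3510]
Step 27: x=[10.2246] v=[-2.4010]
Step 28: x=[10.1023] v=[-2.4469]
Step 29: x=[9.9779] v=[-2.4885]
Step 30: x=[9.8516] v=[-2.5258]
Step 31: x=[9.7237] v=[-2.5587]
Step 32: x=[9.5943] v=[-2.5872]
Step 33: x=[9.4637] v=[-2.6112]
Step 34: x=[9.3322] v=[-2.6307]
Step 35: x=[9.1999] v=[-2.6457]
Step 36: x=[9.0671] v=[-2.6561]
Step 37: x=[8.9340] v=[-2.6619]
Step 38: x=[8.8008] v=[-2.6631]
Step 39: x=[8.6678] v=[-2.6597]
Step 40: x=[8.5352] v=[-2.6517]
Step 41: x=[8.4032] v=[-2.6391]
Step 42: x=[8.2721] v=[-2.6219]
Step 43: x=[8.1421] v=[-2.6002]
Step 44: x=[8.0134] v=[-2.5740]
Step 45: x=[7.8862] v=[-2.5433]
Step 46: x=[7.7608] v=[-2.5082]
Step 47: x=[7.6374] v=[-2.4688]
Step 48: x=[7.5161] v=[-2.4251]
Step 49: x=[7.3972] v=[-2.3772]
Step 50: x=[7.2809] v=[-2.3252]
Step 51: x=[7.1674] v=[-2.2692]
Step 52: x=[7.0569] v=[-2.2092]
Step 53: x=[6.9496] v=[-2.1454]
Step 54: x=[6.8457] v=[-2.0779]
Step 55: x=[6.7454] v=[-2.0068]
Step 56: x=[6.6488] v=[-1.9322]
Step 57: x=[6.5561] v=[-1.8543]
Step 58: x=[6.4674] v=[-1.7732]
Step 59: x=[6.3830] v=[-1.6890]
Step 60: x=[6.3029] v=[-1.6019]
Step 61: x=[6.2273] v=[-1.5120]
Step 62: x=[6.1563] v=[-1.4195]
Step 63: x=[6.0901] v=[-1.3245]
Step 64: x=[6.0287] v=[-1.2272]
Step 65: x=[5.9723] v=[-1.1278]
Step 66: x=[5.9210] v=[-1.0265]
v[0] did not become non-negative within 66 steps; using fallback time=3.3000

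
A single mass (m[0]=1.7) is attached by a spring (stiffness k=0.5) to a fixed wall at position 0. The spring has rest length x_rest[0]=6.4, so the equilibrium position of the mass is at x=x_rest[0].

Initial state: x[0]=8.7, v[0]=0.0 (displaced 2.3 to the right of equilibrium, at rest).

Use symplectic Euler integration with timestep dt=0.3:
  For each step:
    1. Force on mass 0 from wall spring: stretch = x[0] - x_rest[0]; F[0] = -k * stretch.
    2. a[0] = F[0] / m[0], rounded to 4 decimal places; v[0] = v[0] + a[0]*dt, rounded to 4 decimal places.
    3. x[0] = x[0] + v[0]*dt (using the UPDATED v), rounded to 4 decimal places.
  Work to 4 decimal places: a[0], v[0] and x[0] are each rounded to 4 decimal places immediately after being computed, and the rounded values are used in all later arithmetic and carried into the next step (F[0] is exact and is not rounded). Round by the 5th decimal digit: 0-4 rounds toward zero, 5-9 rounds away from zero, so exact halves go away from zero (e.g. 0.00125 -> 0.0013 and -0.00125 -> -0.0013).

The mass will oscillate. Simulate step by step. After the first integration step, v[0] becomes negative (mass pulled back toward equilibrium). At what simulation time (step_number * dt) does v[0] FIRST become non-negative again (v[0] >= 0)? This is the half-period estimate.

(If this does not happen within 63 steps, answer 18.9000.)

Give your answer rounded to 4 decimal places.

Answer: 6.0000

Derivation:
Step 0: x=[8.7000] v=[0.0000]
Step 1: x=[8.6391] v=[-0.2030]
Step 2: x=[8.5189] v=[-0.4006]
Step 3: x=[8.3426] v=[-0.5876]
Step 4: x=[8.1149] v=[-0.7590]
Step 5: x=[7.8418] v=[-0.9103]
Step 6: x=[7.5306] v=[-1.0375]
Step 7: x=[7.1894] v=[-1.1373]
Step 8: x=[6.8273] v=[-1.2070]
Step 9: x=[6.4539] v=[-1.2447]
Step 10: x=[6.0791] v=[-1.2495]
Step 11: x=[5.7127] v=[-1.2212]
Step 12: x=[5.3645] v=[-1.1606]
Step 13: x=[5.0437] v=[-1.0692]
Step 14: x=[4.7589] v=[-0.9495]
Step 15: x=[4.5175] v=[-0.8047]
Step 16: x=[4.3259] v=[-0.6386]
Step 17: x=[4.1892] v=[-0.4556]
Step 18: x=[4.1111] v=[-0.2605]
Step 19: x=[4.0936] v=[-0.0585]
Step 20: x=[4.1371] v=[0.1450]
First v>=0 after going negative at step 20, time=6.0000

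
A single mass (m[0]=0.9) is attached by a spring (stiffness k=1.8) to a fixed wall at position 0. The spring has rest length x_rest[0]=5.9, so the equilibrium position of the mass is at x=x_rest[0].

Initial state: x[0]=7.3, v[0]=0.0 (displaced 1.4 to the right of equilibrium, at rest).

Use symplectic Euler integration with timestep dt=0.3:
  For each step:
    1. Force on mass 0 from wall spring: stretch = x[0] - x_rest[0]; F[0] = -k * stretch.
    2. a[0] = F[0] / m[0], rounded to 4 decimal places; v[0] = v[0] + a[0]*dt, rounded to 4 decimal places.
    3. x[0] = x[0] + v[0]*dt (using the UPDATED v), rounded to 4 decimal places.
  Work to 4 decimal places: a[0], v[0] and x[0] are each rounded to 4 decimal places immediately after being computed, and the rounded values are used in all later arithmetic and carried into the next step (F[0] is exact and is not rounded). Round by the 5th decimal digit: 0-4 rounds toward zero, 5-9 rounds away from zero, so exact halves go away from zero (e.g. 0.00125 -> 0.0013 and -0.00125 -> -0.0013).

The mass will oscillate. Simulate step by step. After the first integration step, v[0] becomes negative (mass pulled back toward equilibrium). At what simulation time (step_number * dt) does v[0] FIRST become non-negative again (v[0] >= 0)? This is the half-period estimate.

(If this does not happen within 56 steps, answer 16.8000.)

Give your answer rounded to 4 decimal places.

Answer: 2.4000

Derivation:
Step 0: x=[7.3000] v=[0.0000]
Step 1: x=[7.0480] v=[-0.8400]
Step 2: x=[6.5894] v=[-1.5288]
Step 3: x=[6.0067] v=[-1.9424]
Step 4: x=[5.4048] v=[-2.0064]
Step 5: x=[4.8920] v=[-1.7093]
Step 6: x=[4.5607] v=[-1.1045]
Step 7: x=[4.4704] v=[-0.3009]
Step 8: x=[4.6375] v=[0.5569]
First v>=0 after going negative at step 8, time=2.4000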